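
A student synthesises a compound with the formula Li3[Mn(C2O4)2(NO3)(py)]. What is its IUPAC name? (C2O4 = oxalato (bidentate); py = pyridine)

The 3 lithium counter-ions carry a total charge of +3, so each complex ion is 3−.
Ligand charges: 2×oxalato (-2 each), 1×nitrato (-1 each), 1×pyridine (neutral); total -5. So Mn + (-5) = 3−, giving Mn = +2.
Ligands are named alphabetically: nitrato before oxalato before pyridine.
The complex ion is anionic, so manganese takes the -ate form manganate(II).

lithium nitratodioxalato(pyridine)manganate(II)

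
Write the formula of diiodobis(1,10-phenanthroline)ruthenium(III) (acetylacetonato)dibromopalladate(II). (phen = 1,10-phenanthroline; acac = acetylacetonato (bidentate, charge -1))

Cation [Ru…]: ligand charges -2, Ru(III) ⇒ ion charge 1+.
Anion [Pd…]: ligand charges -3, Pd(II) ⇒ ion charge 1−.
One 1+ cation balances one 1− anion.

[RuI2(phen)2][Pd(acac)Br2]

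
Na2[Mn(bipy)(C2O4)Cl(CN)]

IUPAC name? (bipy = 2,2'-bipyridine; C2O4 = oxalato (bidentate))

The 2 sodium counter-ions carry a total charge of +2, so each complex ion is 2−.
Ligand charges: 1×2,2'-bipyridine (neutral), 1×chloro (-1 each), 1×oxalato (-2 each), 1×cyano (-1 each); total -4. So Mn + (-4) = 2−, giving Mn = +2.
The complex ion is anionic, so manganese takes the -ate form manganate(II).

sodium (2,2'-bipyridine)chlorocyanooxalatomanganate(II)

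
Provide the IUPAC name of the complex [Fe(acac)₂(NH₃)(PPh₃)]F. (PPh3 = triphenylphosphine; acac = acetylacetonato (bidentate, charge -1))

bis(acetylacetonato)ammine(triphenylphosphine)iron(III) fluoride

The 1 fluoride counter-ion carries a total charge of -1, so each complex ion is 1+.
Ligand charges: 1×triphenylphosphine (neutral), 2×acetylacetonato (-1 each), 1×ammine (neutral); total -2. So Fe + (-2) = 1+, giving Fe = +3.
Ligands are named alphabetically: acetylacetonato before ammine before triphenylphosphine.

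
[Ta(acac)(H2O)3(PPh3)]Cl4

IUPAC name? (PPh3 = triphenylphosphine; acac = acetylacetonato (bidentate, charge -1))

(acetylacetonato)triaqua(triphenylphosphine)tantalum(V) chloride

The 4 chloride counter-ions carry a total charge of -4, so each complex ion is 4+.
Ligand charges: 1×triphenylphosphine (neutral), 3×aqua (neutral), 1×acetylacetonato (-1 each); total -1. So Ta + (-1) = 4+, giving Ta = +5.
Ligands are named alphabetically: acetylacetonato before aqua before triphenylphosphine.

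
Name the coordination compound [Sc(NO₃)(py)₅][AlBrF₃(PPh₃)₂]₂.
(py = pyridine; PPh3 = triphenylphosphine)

Scandium is always +3 in its complexes; the cation's ligand charges sum to -1, so the complex cation is 2+.
With 2 anions per cation, each anion must be 2/2 = 1−.
Anion: ligand charges sum to -4; for the ion to be 1−, Al = +3.

nitratopentakis(pyridine)scandium(III) bromotrifluorobis(triphenylphosphine)aluminate(III)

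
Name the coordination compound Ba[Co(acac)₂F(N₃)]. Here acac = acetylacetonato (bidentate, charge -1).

barium bis(acetylacetonato)azidofluorocobaltate(II)

The 1 barium counter-ion carries a total charge of +2, so each complex ion is 2−.
Ligand charges: 2×acetylacetonato (-1 each), 1×fluoro (-1 each), 1×azido (-1 each); total -4. So Co + (-4) = 2−, giving Co = +2.
Ligands are named alphabetically: acetylacetonato before azido before fluoro.
The complex ion is anionic, so cobalt takes the -ate form cobaltate(II).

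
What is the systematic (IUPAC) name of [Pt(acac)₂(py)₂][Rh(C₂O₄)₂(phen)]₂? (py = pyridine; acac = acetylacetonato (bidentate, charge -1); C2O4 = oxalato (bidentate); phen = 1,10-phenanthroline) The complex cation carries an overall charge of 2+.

bis(acetylacetonato)bis(pyridine)platinum(IV) dioxalato(1,10-phenanthroline)rhodate(III)

Both ions are complex: the cation is named first with the plain metal name, the anion second with the -ate form; each ion's ligands are alphabetised independently.
The complex cation is given as 2+; its ligand charges sum to -2, so Pt = +4.
With 2 anions per cation, each anion must be 2/2 = 1−.
Anion: ligand charges sum to -4; for the ion to be 1−, Rh = +3.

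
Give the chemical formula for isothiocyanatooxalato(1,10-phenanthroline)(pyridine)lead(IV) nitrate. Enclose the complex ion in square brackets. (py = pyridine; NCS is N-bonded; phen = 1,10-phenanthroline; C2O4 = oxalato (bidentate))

Ligands: 1 pyridine (py, neutral), 1 isothiocyanato (NCS, -1), 1 1,10-phenanthroline (phen, neutral), 1 oxalato (C2O4, -2). Ligand charge sum = -3.
With Pb in oxidation state +4, the complex ion is [Pb...]^1+.
Charge balance with nitrate (-1) requires 1 complex ion per 1 nitrate.

[Pb(C2O4)(NCS)(phen)(py)]NO3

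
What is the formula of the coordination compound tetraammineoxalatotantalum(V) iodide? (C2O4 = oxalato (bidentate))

Ligands: 4 ammine (NH3, neutral), 1 oxalato (C2O4, -2). Ligand charge sum = -2.
With Ta in oxidation state +5, the complex ion is [Ta...]^3+.
Charge balance with iodide (-1) requires 1 complex ion per 3 iodide.

[Ta(C2O4)(NH3)4]I3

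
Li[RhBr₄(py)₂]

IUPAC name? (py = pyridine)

lithium tetrabromobis(pyridine)rhodate(III)

The 1 lithium counter-ion carries a total charge of +1, so each complex ion is 1−.
Ligand charges: 2×pyridine (neutral), 4×bromo (-1 each); total -4. So Rh + (-4) = 1−, giving Rh = +3.
The complex ion is anionic, so rhodium takes the -ate form rhodate(III).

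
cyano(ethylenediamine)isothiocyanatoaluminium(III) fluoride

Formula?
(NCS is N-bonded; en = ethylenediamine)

Ligands: 1 isothiocyanato (NCS, -1), 1 ethylenediamine (en, neutral), 1 cyano (CN, -1). Ligand charge sum = -2.
Charge balance with fluoride (-1) requires 1 complex ion per 1 fluoride.

[Al(CN)(en)(NCS)]F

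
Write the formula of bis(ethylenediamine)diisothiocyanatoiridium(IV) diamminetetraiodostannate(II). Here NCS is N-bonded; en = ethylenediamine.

[Ir(en)2(NCS)2][SnI4(NH3)2]

Cation [Ir…]: ligand charges -2, Ir(IV) ⇒ ion charge 2+.
Anion [Sn…]: ligand charges -4, Sn(II) ⇒ ion charge 2−.
One 2+ cation balances one 2− anion.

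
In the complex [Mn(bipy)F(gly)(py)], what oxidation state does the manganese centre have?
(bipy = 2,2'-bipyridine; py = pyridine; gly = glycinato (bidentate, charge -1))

+2

No counter-ion: the bracketed complex is neutral.
Ligand charges: 1×F = -1; 1×bipy neutral; 1×py neutral; 1×gly = -1; sum -2.
Mn + (-2) = 0 ⇒ Mn is +2.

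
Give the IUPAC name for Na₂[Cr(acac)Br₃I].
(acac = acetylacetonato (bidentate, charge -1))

The 2 sodium counter-ions carry a total charge of +2, so each complex ion is 2−.
Ligand charges: 1×iodo (-1 each), 1×acetylacetonato (-1 each), 3×bromo (-1 each); total -5. So Cr + (-5) = 2−, giving Cr = +3.
Ligands are named alphabetically: acetylacetonato before bromo before iodo.
The complex ion is anionic, so chromium takes the -ate form chromate(III).

sodium (acetylacetonato)tribromoiodochromate(III)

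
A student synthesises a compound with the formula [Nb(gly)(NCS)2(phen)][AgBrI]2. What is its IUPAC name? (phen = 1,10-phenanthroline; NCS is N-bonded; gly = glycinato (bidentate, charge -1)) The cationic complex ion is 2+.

Both ions are complex: the cation is named first with the plain metal name, the anion second with the -ate form; each ion's ligands are alphabetised independently.
The complex cation is given as 2+; its ligand charges sum to -3, so Nb = +5.
With 2 anions per cation, each anion must be 2/2 = 1−.
Anion: ligand charges sum to -2; for the ion to be 1−, Ag = +1.

(glycinato)diisothiocyanato(1,10-phenanthroline)niobium(V) bromoiodoargentate(I)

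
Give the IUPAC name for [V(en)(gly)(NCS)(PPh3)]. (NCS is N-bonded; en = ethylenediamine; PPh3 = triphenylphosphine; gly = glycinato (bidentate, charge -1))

(ethylenediamine)(glycinato)isothiocyanato(triphenylphosphine)vanadium(II)

There is no counter-ion, so the complex is neutral overall.
Ligand charges: 1×isothiocyanato (-1 each), 1×ethylenediamine (neutral), 1×triphenylphosphine (neutral), 1×glycinato (-1 each); total -2. So V + (-2) = 0, giving V = +2.
Ligands are named alphabetically: ethylenediamine before glycinato before isothiocyanato before triphenylphosphine.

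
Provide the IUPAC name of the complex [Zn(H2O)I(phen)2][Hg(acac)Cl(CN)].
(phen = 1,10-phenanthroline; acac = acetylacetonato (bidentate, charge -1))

aquaiodobis(1,10-phenanthroline)zinc(II) (acetylacetonato)chlorocyanomercurate(II)

Both ions are complex: the cation is named first with the plain metal name, the anion second with the -ate form; each ion's ligands are alphabetised independently.
Zinc is always +2 in its complexes; the cation's ligand charges sum to -1, so the complex cation is 1+.
A 1:1 salt means the anion carries the equal and opposite charge, 1−.
Anion: ligand charges sum to -3; for the ion to be 1−, Hg = +2.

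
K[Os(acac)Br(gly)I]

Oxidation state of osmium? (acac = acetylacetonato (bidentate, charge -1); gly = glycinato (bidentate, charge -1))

+3

1 potassium outside the brackets (+1 each) → the complex ion is 1−.
Ligand charges: 1×Br = -1; 1×I = -1; 1×acac = -1; 1×gly = -1; sum -4.
Os + (-4) = 1− ⇒ Os is +3.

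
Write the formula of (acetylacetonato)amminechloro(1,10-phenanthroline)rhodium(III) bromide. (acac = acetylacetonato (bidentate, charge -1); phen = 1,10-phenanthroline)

[Rh(acac)Cl(NH3)(phen)]Br

Ligands: 1 acetylacetonato (acac, -1), 1 ammine (NH3, neutral), 1 chloro (Cl, -1), 1 1,10-phenanthroline (phen, neutral). Ligand charge sum = -2.
With Rh in oxidation state +3, the complex ion is [Rh...]^1+.
Charge balance with bromide (-1) requires 1 complex ion per 1 bromide.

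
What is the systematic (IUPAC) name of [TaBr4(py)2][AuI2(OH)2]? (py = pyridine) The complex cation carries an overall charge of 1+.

Both ions are complex: the cation is named first with the plain metal name, the anion second with the -ate form; each ion's ligands are alphabetised independently.
The complex cation is given as 1+; its ligand charges sum to -4, so Ta = +5.
A 1:1 salt means the anion carries the equal and opposite charge, 1−.
Anion: ligand charges sum to -4; for the ion to be 1−, Au = +3.

tetrabromobis(pyridine)tantalum(V) dihydroxodiiodoaurate(III)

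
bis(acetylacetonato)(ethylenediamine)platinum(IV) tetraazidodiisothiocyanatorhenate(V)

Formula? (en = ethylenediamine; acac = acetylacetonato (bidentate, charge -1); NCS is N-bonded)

[Pt(acac)2(en)][Re(N3)4(NCS)2]2

Cation [Pt…]: ligand charges -2, Pt(IV) ⇒ ion charge 2+.
Anion [Re…]: ligand charges -6, Re(V) ⇒ ion charge 1−.
One 2+ cation requires 2 of the 1− anion.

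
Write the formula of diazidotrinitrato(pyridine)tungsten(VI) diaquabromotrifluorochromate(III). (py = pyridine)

Cation [W…]: ligand charges -5, W(VI) ⇒ ion charge 1+.
Anion [Cr…]: ligand charges -4, Cr(III) ⇒ ion charge 1−.

[W(N3)2(NO3)3(py)][CrBrF3(H2O)2]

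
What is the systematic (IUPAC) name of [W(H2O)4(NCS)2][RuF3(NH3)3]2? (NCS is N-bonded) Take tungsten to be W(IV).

Both ions are complex: the cation is named first with the plain metal name, the anion second with the -ate form; each ion's ligands are alphabetised independently.
W is given as +4; the cation's ligand charges sum to -2, so the complex cation is 2+.
With 2 anions per cation, each anion must be 2/2 = 1−.
Anion: ligand charges sum to -3; for the ion to be 1−, Ru = +2.

tetraaquadiisothiocyanatotungsten(IV) triamminetrifluororuthenate(II)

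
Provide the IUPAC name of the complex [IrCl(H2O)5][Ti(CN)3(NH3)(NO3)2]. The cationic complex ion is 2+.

pentaaquachloroiridium(III) amminetricyanodinitratotitanate(III)

The complex cation is given as 2+; its ligand charges sum to -1, so Ir = +3.
A 1:1 salt means the anion carries the equal and opposite charge, 2−.
Anion: ligand charges sum to -5; for the ion to be 2−, Ti = +3.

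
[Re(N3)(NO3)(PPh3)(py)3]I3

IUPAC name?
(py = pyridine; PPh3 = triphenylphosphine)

The 3 iodide counter-ions carry a total charge of -3, so each complex ion is 3+.
Ligand charges: 3×pyridine (neutral), 1×triphenylphosphine (neutral), 1×nitrato (-1 each), 1×azido (-1 each); total -2. So Re + (-2) = 3+, giving Re = +5.
Ligands are named alphabetically: azido before nitrato before pyridine before triphenylphosphine.

azidonitratotris(pyridine)(triphenylphosphine)rhenium(V) iodide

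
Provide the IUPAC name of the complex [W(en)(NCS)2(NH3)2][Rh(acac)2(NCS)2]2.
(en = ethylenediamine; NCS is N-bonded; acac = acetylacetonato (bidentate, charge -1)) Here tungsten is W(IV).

diammine(ethylenediamine)diisothiocyanatotungsten(IV) bis(acetylacetonato)diisothiocyanatorhodate(III)

Both ions are complex: the cation is named first with the plain metal name, the anion second with the -ate form; each ion's ligands are alphabetised independently.
W is given as +4; the cation's ligand charges sum to -2, so the complex cation is 2+.
With 2 anions per cation, each anion must be 2/2 = 1−.
Anion: ligand charges sum to -4; for the ion to be 1−, Rh = +3.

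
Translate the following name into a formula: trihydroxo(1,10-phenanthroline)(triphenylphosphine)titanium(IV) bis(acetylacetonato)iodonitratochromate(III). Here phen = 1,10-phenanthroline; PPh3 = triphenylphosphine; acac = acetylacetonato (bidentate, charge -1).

[Ti(OH)3(phen)(PPh3)][Cr(acac)2I(NO3)]

Cation [Ti…]: ligand charges -3, Ti(IV) ⇒ ion charge 1+.
Anion [Cr…]: ligand charges -4, Cr(III) ⇒ ion charge 1−.
One 1+ cation balances one 1− anion.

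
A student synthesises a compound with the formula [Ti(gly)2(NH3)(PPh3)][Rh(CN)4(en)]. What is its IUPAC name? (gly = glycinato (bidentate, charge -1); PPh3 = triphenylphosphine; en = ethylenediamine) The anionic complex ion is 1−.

Both ions are complex: the cation is named first with the plain metal name, the anion second with the -ate form; each ion's ligands are alphabetised independently.
The complex anion is given as 1−; its ligand charges sum to -4, so Rh = +3.
A 1:1 salt means the cation carries the equal and opposite charge, 1+.
Cation: ligand charges sum to -2; for the ion to be 1+, Ti = +3.

amminebis(glycinato)(triphenylphosphine)titanium(III) tetracyano(ethylenediamine)rhodate(III)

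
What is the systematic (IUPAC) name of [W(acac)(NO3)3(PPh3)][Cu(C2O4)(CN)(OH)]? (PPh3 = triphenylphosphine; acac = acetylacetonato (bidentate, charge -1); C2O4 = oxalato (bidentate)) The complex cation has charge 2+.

Both ions are complex: the cation is named first with the plain metal name, the anion second with the -ate form; each ion's ligands are alphabetised independently.
The complex cation is given as 2+; its ligand charges sum to -4, so W = +6.
A 1:1 salt means the anion carries the equal and opposite charge, 2−.
Anion: ligand charges sum to -4; for the ion to be 2−, Cu = +2.

(acetylacetonato)trinitrato(triphenylphosphine)tungsten(VI) cyanohydroxooxalatocuprate(II)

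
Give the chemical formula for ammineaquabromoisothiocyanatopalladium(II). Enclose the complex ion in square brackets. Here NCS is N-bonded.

Ligands: 1 ammine (NH3, neutral), 1 aqua (H2O, neutral), 1 bromo (Br, -1), 1 isothiocyanato (NCS, -1). Ligand charge sum = -2.
With Pd in oxidation state +2, the complex ion is [Pd...].

[PdBr(H2O)(NCS)(NH3)]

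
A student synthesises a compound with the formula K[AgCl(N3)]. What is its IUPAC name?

The 1 potassium counter-ion carries a total charge of +1, so each complex ion is 1−.
Ligand charges: 1×chloro (-1 each), 1×azido (-1 each); total -2. So Ag + (-2) = 1−, giving Ag = +1.
Ligands are named alphabetically: azido before chloro.
The complex ion is anionic, so silver takes the -ate form argentate(I).

potassium azidochloroargentate(I)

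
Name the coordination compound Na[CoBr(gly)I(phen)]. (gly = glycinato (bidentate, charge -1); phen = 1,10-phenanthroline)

The 1 sodium counter-ion carries a total charge of +1, so each complex ion is 1−.
Ligand charges: 1×glycinato (-1 each), 1×1,10-phenanthroline (neutral), 1×bromo (-1 each), 1×iodo (-1 each); total -3. So Co + (-3) = 1−, giving Co = +2.
The complex ion is anionic, so cobalt takes the -ate form cobaltate(II).

sodium bromo(glycinato)iodo(1,10-phenanthroline)cobaltate(II)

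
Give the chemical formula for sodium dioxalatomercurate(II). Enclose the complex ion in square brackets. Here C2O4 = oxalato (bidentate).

Ligands: 2 oxalato (C2O4, -2). Ligand charge sum = -4.
With Hg in oxidation state +2, the complex ion is [Hg...]^2−.
Charge balance with sodium (+1) requires 1 complex ion per 2 sodium.

Na2[Hg(C2O4)2]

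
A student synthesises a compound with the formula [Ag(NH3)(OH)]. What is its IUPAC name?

There is no counter-ion, so the complex is neutral overall.
Ligand charges: 1×hydroxo (-1 each), 1×ammine (neutral); total -1. So Ag + (-1) = 0, giving Ag = +1.
Ligands are named alphabetically: ammine before hydroxo.

amminehydroxosilver(I)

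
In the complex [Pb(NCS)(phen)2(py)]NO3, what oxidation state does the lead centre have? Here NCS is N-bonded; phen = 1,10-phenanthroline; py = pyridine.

1 nitrate outside the brackets (-1 each) → the complex ion is 1+.
Ligand charges: 1×NCS = -1; 2×phen neutral; 1×py neutral; sum -1.
Pb + (-1) = 1+ ⇒ Pb is +2.

+2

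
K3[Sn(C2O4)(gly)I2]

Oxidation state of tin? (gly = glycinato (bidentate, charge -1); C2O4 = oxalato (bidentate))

3 potassium outside the brackets (+1 each) → the complex ion is 3−.
Ligand charges: 1×gly = -1; 2×I = -2; 1×C2O4 = -2; sum -5.
Sn + (-5) = 3− ⇒ Sn is +2.

+2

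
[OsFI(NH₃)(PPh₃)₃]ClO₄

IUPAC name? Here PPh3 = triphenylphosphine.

amminefluoroiodotris(triphenylphosphine)osmium(III) perchlorate

The 1 perchlorate counter-ion carries a total charge of -1, so each complex ion is 1+.
Ligand charges: 1×iodo (-1 each), 1×ammine (neutral), 1×fluoro (-1 each), 3×triphenylphosphine (neutral); total -2. So Os + (-2) = 1+, giving Os = +3.
Ligands are named alphabetically: ammine before fluoro before iodo before triphenylphosphine.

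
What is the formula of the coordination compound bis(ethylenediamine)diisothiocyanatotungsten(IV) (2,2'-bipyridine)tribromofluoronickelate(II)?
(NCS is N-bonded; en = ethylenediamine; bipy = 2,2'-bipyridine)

Cation [W…]: ligand charges -2, W(IV) ⇒ ion charge 2+.
Anion [Ni…]: ligand charges -4, Ni(II) ⇒ ion charge 2−.
One 2+ cation balances one 2− anion.

[W(en)2(NCS)2][Ni(bipy)Br3F]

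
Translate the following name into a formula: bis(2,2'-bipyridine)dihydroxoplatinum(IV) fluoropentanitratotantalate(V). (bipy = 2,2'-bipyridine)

Cation [Pt…]: ligand charges -2, Pt(IV) ⇒ ion charge 2+.
Anion [Ta…]: ligand charges -6, Ta(V) ⇒ ion charge 1−.

[Pt(bipy)2(OH)2][TaF(NO3)5]2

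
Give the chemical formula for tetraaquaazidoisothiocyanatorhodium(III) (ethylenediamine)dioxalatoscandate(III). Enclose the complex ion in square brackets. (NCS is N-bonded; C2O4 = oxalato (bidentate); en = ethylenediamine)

Cation [Rh…]: ligand charges -2, Rh(III) ⇒ ion charge 1+.
Anion [Sc…]: ligand charges -4, Sc(III) ⇒ ion charge 1−.
One 1+ cation balances one 1− anion.

[Rh(H2O)4(N3)(NCS)][Sc(C2O4)2(en)]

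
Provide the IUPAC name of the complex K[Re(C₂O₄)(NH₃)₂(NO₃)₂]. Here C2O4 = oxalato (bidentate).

The 1 potassium counter-ion carries a total charge of +1, so each complex ion is 1−.
Ligand charges: 2×nitrato (-1 each), 2×ammine (neutral), 1×oxalato (-2 each); total -4. So Re + (-4) = 1−, giving Re = +3.
Ligands are named alphabetically: ammine before nitrato before oxalato.
The complex ion is anionic, so rhenium takes the -ate form rhenate(III).

potassium diamminedinitratooxalatorhenate(III)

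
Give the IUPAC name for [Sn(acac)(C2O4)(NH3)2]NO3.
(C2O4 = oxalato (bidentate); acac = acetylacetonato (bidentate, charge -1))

(acetylacetonato)diammineoxalatotin(IV) nitrate

The 1 nitrate counter-ion carries a total charge of -1, so each complex ion is 1+.
Ligand charges: 1×oxalato (-2 each), 1×acetylacetonato (-1 each), 2×ammine (neutral); total -3. So Sn + (-3) = 1+, giving Sn = +4.
Ligands are named alphabetically: acetylacetonato before ammine before oxalato.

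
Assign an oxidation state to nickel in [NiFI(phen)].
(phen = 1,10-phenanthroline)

No counter-ion: the bracketed complex is neutral.
Ligand charges: 1×F = -1; 1×I = -1; 1×phen neutral; sum -2.
Ni + (-2) = 0 ⇒ Ni is +2.

+2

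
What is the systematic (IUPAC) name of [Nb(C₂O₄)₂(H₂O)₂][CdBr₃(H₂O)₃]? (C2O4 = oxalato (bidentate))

diaquadioxalatoniobium(V) triaquatribromocadmate(II)

Cadmium is always +2 in its complexes; the anion's ligand charges sum to -3, so the complex anion is 1−.
A 1:1 salt means the cation carries the equal and opposite charge, 1+.
Cation: ligand charges sum to -4; for the ion to be 1+, Nb = +5.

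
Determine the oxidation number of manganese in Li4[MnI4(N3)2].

4 lithium outside the brackets (+1 each) → the complex ion is 4−.
Ligand charges: 4×I = -4; 2×N3 = -2; sum -6.
Mn + (-6) = 4− ⇒ Mn is +2.

+2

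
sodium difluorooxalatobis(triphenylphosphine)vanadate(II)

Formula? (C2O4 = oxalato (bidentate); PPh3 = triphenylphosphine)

Ligands: 1 oxalato (C2O4, -2), 2 triphenylphosphine (PPh3, neutral), 2 fluoro (F, -1). Ligand charge sum = -4.
With V in oxidation state +2, the complex ion is [V...]^2−.
Charge balance with sodium (+1) requires 1 complex ion per 2 sodium.

Na2[V(C2O4)F2(PPh3)2]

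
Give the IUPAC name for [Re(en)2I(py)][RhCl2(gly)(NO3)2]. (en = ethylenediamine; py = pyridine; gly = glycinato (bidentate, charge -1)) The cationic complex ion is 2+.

Both ions are complex: the cation is named first with the plain metal name, the anion second with the -ate form; each ion's ligands are alphabetised independently.
The complex cation is given as 2+; its ligand charges sum to -1, so Re = +3.
A 1:1 salt means the anion carries the equal and opposite charge, 2−.
Anion: ligand charges sum to -5; for the ion to be 2−, Rh = +3.

bis(ethylenediamine)iodo(pyridine)rhenium(III) dichloro(glycinato)dinitratorhodate(III)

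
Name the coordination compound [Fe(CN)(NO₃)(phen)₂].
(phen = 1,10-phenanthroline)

There is no counter-ion, so the complex is neutral overall.
Ligand charges: 1×cyano (-1 each), 1×nitrato (-1 each), 2×1,10-phenanthroline (neutral); total -2. So Fe + (-2) = 0, giving Fe = +2.
Ligands are named alphabetically: cyano before nitrato before phenanthroline.

cyanonitratobis(1,10-phenanthroline)iron(II)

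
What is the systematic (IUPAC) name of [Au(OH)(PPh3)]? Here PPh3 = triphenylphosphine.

hydroxo(triphenylphosphine)gold(I)

There is no counter-ion, so the complex is neutral overall.
Ligand charges: 1×triphenylphosphine (neutral), 1×hydroxo (-1 each); total -1. So Au + (-1) = 0, giving Au = +1.
Ligands are named alphabetically: hydroxo before triphenylphosphine.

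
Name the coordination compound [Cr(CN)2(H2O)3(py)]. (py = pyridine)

triaquadicyano(pyridine)chromium(II)

There is no counter-ion, so the complex is neutral overall.
Ligand charges: 2×cyano (-1 each), 3×aqua (neutral), 1×pyridine (neutral); total -2. So Cr + (-2) = 0, giving Cr = +2.
Ligands are named alphabetically: aqua before cyano before pyridine.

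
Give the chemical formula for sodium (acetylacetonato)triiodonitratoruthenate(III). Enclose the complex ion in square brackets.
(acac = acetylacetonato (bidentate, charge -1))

Ligands: 3 iodo (I, -1), 1 acetylacetonato (acac, -1), 1 nitrato (NO3, -1). Ligand charge sum = -5.
Charge balance with sodium (+1) requires 1 complex ion per 2 sodium.

Na2[Ru(acac)I3(NO3)]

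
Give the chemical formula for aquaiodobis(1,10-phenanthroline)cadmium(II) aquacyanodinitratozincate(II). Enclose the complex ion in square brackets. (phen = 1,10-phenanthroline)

[Cd(H2O)I(phen)2][Zn(CN)(H2O)(NO3)2]

Cation [Cd…]: ligand charges -1, Cd(II) ⇒ ion charge 1+.
Anion [Zn…]: ligand charges -3, Zn(II) ⇒ ion charge 1−.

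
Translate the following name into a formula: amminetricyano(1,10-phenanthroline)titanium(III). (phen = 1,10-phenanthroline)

Ligands: 1 ammine (NH3, neutral), 1 1,10-phenanthroline (phen, neutral), 3 cyano (CN, -1). Ligand charge sum = -3.
With Ti in oxidation state +3, the complex ion is [Ti...].

[Ti(CN)3(NH3)(phen)]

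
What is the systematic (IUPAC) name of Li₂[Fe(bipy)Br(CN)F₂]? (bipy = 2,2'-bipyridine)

The 2 lithium counter-ions carry a total charge of +2, so each complex ion is 2−.
Ligand charges: 1×cyano (-1 each), 2×fluoro (-1 each), 1×bromo (-1 each), 1×2,2'-bipyridine (neutral); total -4. So Fe + (-4) = 2−, giving Fe = +2.
Ligands are named alphabetically: bipyridine before bromo before cyano before fluoro.
The complex ion is anionic, so iron takes the -ate form ferrate(II).

lithium (2,2'-bipyridine)bromocyanodifluoroferrate(II)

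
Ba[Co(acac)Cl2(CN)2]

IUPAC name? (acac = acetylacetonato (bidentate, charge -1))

The 1 barium counter-ion carries a total charge of +2, so each complex ion is 2−.
Ligand charges: 1×acetylacetonato (-1 each), 2×chloro (-1 each), 2×cyano (-1 each); total -5. So Co + (-5) = 2−, giving Co = +3.
Ligands are named alphabetically: acetylacetonato before chloro before cyano.
The complex ion is anionic, so cobalt takes the -ate form cobaltate(III).

barium (acetylacetonato)dichlorodicyanocobaltate(III)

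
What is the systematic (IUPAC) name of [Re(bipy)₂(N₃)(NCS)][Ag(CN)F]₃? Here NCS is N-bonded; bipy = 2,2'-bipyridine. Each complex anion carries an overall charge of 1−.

Both ions are complex: the cation is named first with the plain metal name, the anion second with the -ate form; each ion's ligands are alphabetised independently.
The complex anion is given as 1−; its ligand charges sum to -2, so Ag = +1.
With 3 anions per cation, the cation must be 3×1 = 3+.
Cation: ligand charges sum to -2; for the ion to be 3+, Re = +5.

azidobis(2,2'-bipyridine)isothiocyanatorhenium(V) cyanofluoroargentate(I)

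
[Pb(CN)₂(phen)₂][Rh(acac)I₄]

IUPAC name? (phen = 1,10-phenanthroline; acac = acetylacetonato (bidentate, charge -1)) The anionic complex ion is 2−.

Both ions are complex: the cation is named first with the plain metal name, the anion second with the -ate form; each ion's ligands are alphabetised independently.
The complex anion is given as 2−; its ligand charges sum to -5, so Rh = +3.
A 1:1 salt means the cation carries the equal and opposite charge, 2+.
Cation: ligand charges sum to -2; for the ion to be 2+, Pb = +4.

dicyanobis(1,10-phenanthroline)lead(IV) (acetylacetonato)tetraiodorhodate(III)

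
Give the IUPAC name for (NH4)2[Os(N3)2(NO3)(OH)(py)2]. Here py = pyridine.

The 2 ammonium counter-ions carry a total charge of +2, so each complex ion is 2−.
Ligand charges: 2×azido (-1 each), 1×hydroxo (-1 each), 2×pyridine (neutral), 1×nitrato (-1 each); total -4. So Os + (-4) = 2−, giving Os = +2.
Ligands are named alphabetically: azido before hydroxo before nitrato before pyridine.
The complex ion is anionic, so osmium takes the -ate form osmate(II).

ammonium diazidohydroxonitratobis(pyridine)osmate(II)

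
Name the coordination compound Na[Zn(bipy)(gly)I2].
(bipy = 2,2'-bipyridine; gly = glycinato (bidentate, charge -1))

The 1 sodium counter-ion carries a total charge of +1, so each complex ion is 1−.
Ligand charges: 1×2,2'-bipyridine (neutral), 2×iodo (-1 each), 1×glycinato (-1 each); total -3. So Zn + (-3) = 1−, giving Zn = +2.
The complex ion is anionic, so zinc takes the -ate form zincate(II).

sodium (2,2'-bipyridine)(glycinato)diiodozincate(II)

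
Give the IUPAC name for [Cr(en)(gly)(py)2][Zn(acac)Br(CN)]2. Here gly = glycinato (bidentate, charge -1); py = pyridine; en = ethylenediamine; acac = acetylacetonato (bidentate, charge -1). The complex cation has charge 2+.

(ethylenediamine)(glycinato)bis(pyridine)chromium(III) (acetylacetonato)bromocyanozincate(II)

The complex cation is given as 2+; its ligand charges sum to -1, so Cr = +3.
With 2 anions per cation, each anion must be 2/2 = 1−.
Anion: ligand charges sum to -3; for the ion to be 1−, Zn = +2.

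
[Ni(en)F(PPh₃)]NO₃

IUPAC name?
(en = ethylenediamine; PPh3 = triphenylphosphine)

The 1 nitrate counter-ion carries a total charge of -1, so each complex ion is 1+.
Ligand charges: 1×ethylenediamine (neutral), 1×triphenylphosphine (neutral), 1×fluoro (-1 each); total -1. So Ni + (-1) = 1+, giving Ni = +2.
Ligands are named alphabetically: ethylenediamine before fluoro before triphenylphosphine.

(ethylenediamine)fluoro(triphenylphosphine)nickel(II) nitrate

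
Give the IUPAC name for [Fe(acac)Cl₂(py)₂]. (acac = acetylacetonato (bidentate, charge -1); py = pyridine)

There is no counter-ion, so the complex is neutral overall.
Ligand charges: 1×acetylacetonato (-1 each), 2×chloro (-1 each), 2×pyridine (neutral); total -3. So Fe + (-3) = 0, giving Fe = +3.
Ligands are named alphabetically: acetylacetonato before chloro before pyridine.

(acetylacetonato)dichlorobis(pyridine)iron(III)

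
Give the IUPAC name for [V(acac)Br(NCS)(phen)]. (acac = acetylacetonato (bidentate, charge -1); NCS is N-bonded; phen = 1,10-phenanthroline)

(acetylacetonato)bromoisothiocyanato(1,10-phenanthroline)vanadium(III)

There is no counter-ion, so the complex is neutral overall.
Ligand charges: 1×acetylacetonato (-1 each), 1×isothiocyanato (-1 each), 1×1,10-phenanthroline (neutral), 1×bromo (-1 each); total -3. So V + (-3) = 0, giving V = +3.
Ligands are named alphabetically: acetylacetonato before bromo before isothiocyanato before phenanthroline.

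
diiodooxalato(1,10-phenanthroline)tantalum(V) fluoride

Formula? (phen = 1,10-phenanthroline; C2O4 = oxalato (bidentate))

[Ta(C2O4)I2(phen)]F

Ligands: 1 1,10-phenanthroline (phen, neutral), 2 iodo (I, -1), 1 oxalato (C2O4, -2). Ligand charge sum = -4.
With Ta in oxidation state +5, the complex ion is [Ta...]^1+.
Charge balance with fluoride (-1) requires 1 complex ion per 1 fluoride.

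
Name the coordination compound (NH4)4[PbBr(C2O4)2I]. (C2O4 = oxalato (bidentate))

The 4 ammonium counter-ions carry a total charge of +4, so each complex ion is 4−.
Ligand charges: 1×bromo (-1 each), 1×iodo (-1 each), 2×oxalato (-2 each); total -6. So Pb + (-6) = 4−, giving Pb = +2.
Ligands are named alphabetically: bromo before iodo before oxalato.
The complex ion is anionic, so lead takes the -ate form plumbate(II).

ammonium bromoiododioxalatoplumbate(II)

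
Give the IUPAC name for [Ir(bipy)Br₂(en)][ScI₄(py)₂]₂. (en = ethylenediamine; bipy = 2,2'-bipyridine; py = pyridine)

Both ions are complex: the cation is named first with the plain metal name, the anion second with the -ate form; each ion's ligands are alphabetised independently.
Scandium is always +3 in its complexes; the anion's ligand charges sum to -4, so the complex anion is 1−.
With 2 anions per cation, the cation must be 2×1 = 2+.
Cation: ligand charges sum to -2; for the ion to be 2+, Ir = +4.

(2,2'-bipyridine)dibromo(ethylenediamine)iridium(IV) tetraiodobis(pyridine)scandate(III)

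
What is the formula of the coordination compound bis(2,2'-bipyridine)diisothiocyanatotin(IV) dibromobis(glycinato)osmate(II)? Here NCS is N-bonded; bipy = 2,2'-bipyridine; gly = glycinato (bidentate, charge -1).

Cation [Sn…]: ligand charges -2, Sn(IV) ⇒ ion charge 2+.
Anion [Os…]: ligand charges -4, Os(II) ⇒ ion charge 2−.
One 2+ cation balances one 2− anion.

[Sn(bipy)2(NCS)2][OsBr2(gly)2]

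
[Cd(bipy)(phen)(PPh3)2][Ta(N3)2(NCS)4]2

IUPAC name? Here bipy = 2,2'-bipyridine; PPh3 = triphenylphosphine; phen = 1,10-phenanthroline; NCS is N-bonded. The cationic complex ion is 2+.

The complex cation is given as 2+; its ligand charges sum to 0, so Cd = +2.
With 2 anions per cation, each anion must be 2/2 = 1−.
Anion: ligand charges sum to -6; for the ion to be 1−, Ta = +5.

(2,2'-bipyridine)(1,10-phenanthroline)bis(triphenylphosphine)cadmium(II) diazidotetraisothiocyanatotantalate(V)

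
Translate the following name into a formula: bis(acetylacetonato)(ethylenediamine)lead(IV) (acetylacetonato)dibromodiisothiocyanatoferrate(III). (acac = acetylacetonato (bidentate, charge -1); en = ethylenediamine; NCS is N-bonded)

[Pb(acac)2(en)][Fe(acac)Br2(NCS)2]

Cation [Pb…]: ligand charges -2, Pb(IV) ⇒ ion charge 2+.
Anion [Fe…]: ligand charges -5, Fe(III) ⇒ ion charge 2−.
One 2+ cation balances one 2− anion.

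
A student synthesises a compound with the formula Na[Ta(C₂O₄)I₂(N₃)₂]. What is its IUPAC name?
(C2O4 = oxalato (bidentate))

The 1 sodium counter-ion carries a total charge of +1, so each complex ion is 1−.
Ligand charges: 2×azido (-1 each), 1×oxalato (-2 each), 2×iodo (-1 each); total -6. So Ta + (-6) = 1−, giving Ta = +5.
Ligands are named alphabetically: azido before iodo before oxalato.
The complex ion is anionic, so tantalum takes the -ate form tantalate(V).

sodium diazidodiiodooxalatotantalate(V)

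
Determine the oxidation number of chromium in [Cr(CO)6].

No counter-ion: the bracketed complex is neutral.
Ligand charges: 6×CO neutral; sum 0.
Cr + (0) = 0 ⇒ Cr is 0.

0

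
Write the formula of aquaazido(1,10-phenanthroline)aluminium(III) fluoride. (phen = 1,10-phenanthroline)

Ligands: 1 azido (N3, -1), 1 aqua (H2O, neutral), 1 1,10-phenanthroline (phen, neutral). Ligand charge sum = -1.
Charge balance with fluoride (-1) requires 1 complex ion per 2 fluoride.

[Al(H2O)(N3)(phen)]F2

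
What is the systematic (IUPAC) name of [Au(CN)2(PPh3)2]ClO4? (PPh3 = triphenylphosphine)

The 1 perchlorate counter-ion carries a total charge of -1, so each complex ion is 1+.
Ligand charges: 2×triphenylphosphine (neutral), 2×cyano (-1 each); total -2. So Au + (-2) = 1+, giving Au = +3.
Ligands are named alphabetically: cyano before triphenylphosphine.

dicyanobis(triphenylphosphine)gold(III) perchlorate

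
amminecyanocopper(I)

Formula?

Ligands: 1 ammine (NH3, neutral), 1 cyano (CN, -1). Ligand charge sum = -1.
With Cu in oxidation state +1, the complex ion is [Cu...].

[Cu(CN)(NH3)]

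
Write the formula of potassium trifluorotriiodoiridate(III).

K3[IrF3I3]

Ligands: 3 iodo (I, -1), 3 fluoro (F, -1). Ligand charge sum = -6.
With Ir in oxidation state +3, the complex ion is [Ir...]^3−.
Charge balance with potassium (+1) requires 1 complex ion per 3 potassium.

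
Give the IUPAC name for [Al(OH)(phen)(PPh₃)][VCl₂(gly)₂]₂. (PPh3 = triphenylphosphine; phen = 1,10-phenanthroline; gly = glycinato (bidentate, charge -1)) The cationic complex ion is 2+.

Both ions are complex: the cation is named first with the plain metal name, the anion second with the -ate form; each ion's ligands are alphabetised independently.
The complex cation is given as 2+; its ligand charges sum to -1, so Al = +3.
With 2 anions per cation, each anion must be 2/2 = 1−.
Anion: ligand charges sum to -4; for the ion to be 1−, V = +3.

hydroxo(1,10-phenanthroline)(triphenylphosphine)aluminium(III) dichlorobis(glycinato)vanadate(III)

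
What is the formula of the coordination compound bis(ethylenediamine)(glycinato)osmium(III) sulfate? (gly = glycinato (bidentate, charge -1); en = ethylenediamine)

Ligands: 1 glycinato (gly, -1), 2 ethylenediamine (en, neutral). Ligand charge sum = -1.
Charge balance with sulfate (-2) requires 1 complex ion per 1 sulfate.

[Os(en)2(gly)]SO4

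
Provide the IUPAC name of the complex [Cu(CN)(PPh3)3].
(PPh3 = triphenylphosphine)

There is no counter-ion, so the complex is neutral overall.
Ligand charges: 1×cyano (-1 each), 3×triphenylphosphine (neutral); total -1. So Cu + (-1) = 0, giving Cu = +1.
Ligands are named alphabetically: cyano before triphenylphosphine.

cyanotris(triphenylphosphine)copper(I)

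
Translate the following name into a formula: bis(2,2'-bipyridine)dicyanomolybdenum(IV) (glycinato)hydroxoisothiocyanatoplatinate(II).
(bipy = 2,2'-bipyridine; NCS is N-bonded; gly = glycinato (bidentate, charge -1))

Cation [Mo…]: ligand charges -2, Mo(IV) ⇒ ion charge 2+.
Anion [Pt…]: ligand charges -3, Pt(II) ⇒ ion charge 1−.
One 2+ cation requires 2 of the 1− anion.

[Mo(bipy)2(CN)2][Pt(gly)(NCS)(OH)]2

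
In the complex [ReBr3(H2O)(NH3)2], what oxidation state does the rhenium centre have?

+3

No counter-ion: the bracketed complex is neutral.
Ligand charges: 1×H2O neutral; 2×NH3 neutral; 3×Br = -3; sum -3.
Re + (-3) = 0 ⇒ Re is +3.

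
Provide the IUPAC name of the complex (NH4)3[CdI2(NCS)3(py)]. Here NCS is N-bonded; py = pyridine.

ammonium diiodotriisothiocyanato(pyridine)cadmate(II)

The 3 ammonium counter-ions carry a total charge of +3, so each complex ion is 3−.
Ligand charges: 3×isothiocyanato (-1 each), 1×pyridine (neutral), 2×iodo (-1 each); total -5. So Cd + (-5) = 3−, giving Cd = +2.
Ligands are named alphabetically: iodo before isothiocyanato before pyridine.
The complex ion is anionic, so cadmium takes the -ate form cadmate(II).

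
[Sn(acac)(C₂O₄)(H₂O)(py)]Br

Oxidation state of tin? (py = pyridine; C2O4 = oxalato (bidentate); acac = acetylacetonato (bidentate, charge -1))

+4

1 bromide outside the brackets (-1 each) → the complex ion is 1+.
Ligand charges: 1×py neutral; 1×C2O4 = -2; 1×H2O neutral; 1×acac = -1; sum -3.
Sn + (-3) = 1+ ⇒ Sn is +4.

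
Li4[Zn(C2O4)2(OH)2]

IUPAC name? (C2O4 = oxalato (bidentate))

lithium dihydroxodioxalatozincate(II)

The 4 lithium counter-ions carry a total charge of +4, so each complex ion is 4−.
Ligand charges: 2×oxalato (-2 each), 2×hydroxo (-1 each); total -6. So Zn + (-6) = 4−, giving Zn = +2.
The complex ion is anionic, so zinc takes the -ate form zincate(II).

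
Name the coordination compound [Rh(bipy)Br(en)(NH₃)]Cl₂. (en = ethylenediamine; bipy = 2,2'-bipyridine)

The 2 chloride counter-ions carry a total charge of -2, so each complex ion is 2+.
Ligand charges: 1×bromo (-1 each), 1×ammine (neutral), 1×ethylenediamine (neutral), 1×2,2'-bipyridine (neutral); total -1. So Rh + (-1) = 2+, giving Rh = +3.
Ligands are named alphabetically: ammine before bipyridine before bromo before ethylenediamine.

ammine(2,2'-bipyridine)bromo(ethylenediamine)rhodium(III) chloride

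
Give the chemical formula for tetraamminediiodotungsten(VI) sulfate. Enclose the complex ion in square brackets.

Ligands: 2 iodo (I, -1), 4 ammine (NH3, neutral). Ligand charge sum = -2.
Charge balance with sulfate (-2) requires 1 complex ion per 2 sulfate.

[WI2(NH3)4](SO4)2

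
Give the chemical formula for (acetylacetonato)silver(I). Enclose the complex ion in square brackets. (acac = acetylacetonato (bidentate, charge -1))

Ligands: 1 acetylacetonato (acac, -1). Ligand charge sum = -1.
With Ag in oxidation state +1, the complex ion is [Ag...].

[Ag(acac)]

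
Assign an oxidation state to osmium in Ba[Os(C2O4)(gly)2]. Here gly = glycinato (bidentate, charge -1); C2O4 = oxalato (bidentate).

+2

1 barium outside the brackets (+2 each) → the complex ion is 2−.
Ligand charges: 2×gly = -2; 1×C2O4 = -2; sum -4.
Os + (-4) = 2− ⇒ Os is +2.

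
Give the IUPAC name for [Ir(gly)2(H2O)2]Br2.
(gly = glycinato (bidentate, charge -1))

diaquabis(glycinato)iridium(IV) bromide

The 2 bromide counter-ions carry a total charge of -2, so each complex ion is 2+.
Ligand charges: 2×glycinato (-1 each), 2×aqua (neutral); total -2. So Ir + (-2) = 2+, giving Ir = +4.
Ligands are named alphabetically: aqua before glycinato.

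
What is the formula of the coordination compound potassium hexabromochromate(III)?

Ligands: 6 bromo (Br, -1). Ligand charge sum = -6.
With Cr in oxidation state +3, the complex ion is [Cr...]^3−.
Charge balance with potassium (+1) requires 1 complex ion per 3 potassium.

K3[CrBr6]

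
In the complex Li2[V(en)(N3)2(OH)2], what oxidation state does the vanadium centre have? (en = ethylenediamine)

2 lithium outside the brackets (+1 each) → the complex ion is 2−.
Ligand charges: 1×en neutral; 2×OH = -2; 2×N3 = -2; sum -4.
V + (-4) = 2− ⇒ V is +2.

+2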